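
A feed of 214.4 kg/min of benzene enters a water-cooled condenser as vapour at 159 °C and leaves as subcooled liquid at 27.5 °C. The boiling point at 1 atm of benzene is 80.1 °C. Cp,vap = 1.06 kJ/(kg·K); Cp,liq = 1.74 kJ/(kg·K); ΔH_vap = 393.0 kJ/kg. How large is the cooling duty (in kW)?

vapour 159→80.1 °C: -83.634 kJ/kg
condensation at 80.1 °C: -393 kJ/kg
liquid 80.1→27.5 °C: -91.524 kJ/kg
Δh = -83.634 + -393 + -91.524 = -568.16 kJ/kg
Q = ṁ·Δh = 214.4 kg/min × -568.16 kJ/kg = -121810 kJ/min
|Q| = 2030.2 kW

Q_c = 2030 kW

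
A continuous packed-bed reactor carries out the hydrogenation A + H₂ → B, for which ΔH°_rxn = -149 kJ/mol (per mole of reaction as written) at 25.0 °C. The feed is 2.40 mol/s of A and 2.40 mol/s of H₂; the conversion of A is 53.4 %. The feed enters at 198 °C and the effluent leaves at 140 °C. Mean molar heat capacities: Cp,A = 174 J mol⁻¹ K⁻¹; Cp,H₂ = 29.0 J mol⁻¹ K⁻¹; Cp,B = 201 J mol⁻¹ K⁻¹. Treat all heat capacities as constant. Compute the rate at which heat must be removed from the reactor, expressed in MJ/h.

Extent of reaction ξ = 0.534 × 2.40 = 1.2816 mol/s
Reaction term: ξ·ΔH°_rxn = 1.2816 × -149 = -190.96 kJ/s
Sensible, feed 198→25 °C: -84.286 kJ/s
Outlet flows (mol/s): A 1.1184, H₂ 1.1184, B 1.2816
Sensible, products 25→140 °C: 55.733 kJ/s
Q = ΔH = -219.51 kJ/s = -219.51 kW
Heat removed = 790.24 MJ/h

Q_out = 790 MJ/h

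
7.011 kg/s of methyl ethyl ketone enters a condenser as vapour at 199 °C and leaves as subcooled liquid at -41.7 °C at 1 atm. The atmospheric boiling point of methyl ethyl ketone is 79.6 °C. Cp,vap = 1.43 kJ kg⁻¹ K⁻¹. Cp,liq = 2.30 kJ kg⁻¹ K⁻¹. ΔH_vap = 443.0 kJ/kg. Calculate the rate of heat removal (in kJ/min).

vapour 199→79.6 °C: -170.74 kJ/kg
condensation at 79.6 °C: -443 kJ/kg
liquid 79.6→-41.7 °C: -278.99 kJ/kg
Δh = -170.74 + -443 + -278.99 = -892.73 kJ/kg
Q = ṁ·Δh = 7.011 kg/s × -892.73 kJ/kg = -6258.9 kJ/s
|Q| = 6258.9 kW = 375540 kJ/min

Q_c = 376000 kJ/min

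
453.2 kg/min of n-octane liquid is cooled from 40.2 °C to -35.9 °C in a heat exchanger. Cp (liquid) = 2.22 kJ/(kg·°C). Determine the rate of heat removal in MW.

Q_c = 1.28 MW

Q = ṁ·Cp·ΔT = 453.2 × 2.22 × (-35.9 − 40.2) = -76565 kJ/min
Converting: 76565 / 60 s = 1276.1 kW
Cooling duty = 1.2761 MW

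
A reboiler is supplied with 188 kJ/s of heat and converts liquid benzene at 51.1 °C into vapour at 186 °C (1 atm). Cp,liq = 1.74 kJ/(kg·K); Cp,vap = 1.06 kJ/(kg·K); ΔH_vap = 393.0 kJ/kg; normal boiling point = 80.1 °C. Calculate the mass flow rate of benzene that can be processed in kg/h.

ṁ = 1220 kg/h

Δh = 1.74×(80.1−51.1) + 393.0 + 1.06×(186−80.1) = 555.71 kJ/kg
Q = 188 kJ/s = 188 kJ/s = 676800 kJ/h
ṁ = Q/Δh = 676800 / 555.71 = 1217.9 kg/h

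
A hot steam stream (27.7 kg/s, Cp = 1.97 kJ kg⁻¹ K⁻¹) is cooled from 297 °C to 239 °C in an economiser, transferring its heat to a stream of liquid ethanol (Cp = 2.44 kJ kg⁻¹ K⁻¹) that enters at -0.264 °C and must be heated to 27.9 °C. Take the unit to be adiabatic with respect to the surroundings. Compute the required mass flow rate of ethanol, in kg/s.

ṁ_c = 46.1 kg/s

Heat released by hot stream: Q = 27.7 × 1.97 × (297 − 239) = 3165 kJ/s
Energy balance on cold side (adiabatic exchanger): Q = ṁ_c·Cp_c·(T_c,out − T_c,in)
ṁ_c = 3165 / [2.44 × (27.9 − -0.264)] = 46.056 kg/s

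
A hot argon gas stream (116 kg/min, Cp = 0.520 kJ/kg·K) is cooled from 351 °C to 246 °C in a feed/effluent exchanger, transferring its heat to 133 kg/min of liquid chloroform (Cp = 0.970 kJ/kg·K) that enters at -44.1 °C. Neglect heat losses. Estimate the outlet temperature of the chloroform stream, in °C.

T_c,out = 4.99 °C

Heat released by hot stream: Q = 116 × 0.520 × (351 − 246) = 6333.6 kJ/min
Energy balance on cold side (adiabatic exchanger): Q = ṁ_c·Cp_c·(T_c,out − T_c,in)
T_c,out = -44.1 + 6333.6/(133 × 0.970) = 4.9939 °C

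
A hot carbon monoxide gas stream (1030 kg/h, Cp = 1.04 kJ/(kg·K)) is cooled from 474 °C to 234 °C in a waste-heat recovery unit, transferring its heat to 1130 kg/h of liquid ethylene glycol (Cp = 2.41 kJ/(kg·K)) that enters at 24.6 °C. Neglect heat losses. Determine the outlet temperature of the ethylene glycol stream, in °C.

T_c,out = 119 °C

Heat released by hot stream: Q = 1030 × 1.04 × (474 − 234) = 257090 kJ/h
Energy balance on cold side (adiabatic exchanger): Q = ṁ_c·Cp_c·(T_c,out − T_c,in)
T_c,out = 24.6 + 257090/(1130 × 2.41) = 119 °C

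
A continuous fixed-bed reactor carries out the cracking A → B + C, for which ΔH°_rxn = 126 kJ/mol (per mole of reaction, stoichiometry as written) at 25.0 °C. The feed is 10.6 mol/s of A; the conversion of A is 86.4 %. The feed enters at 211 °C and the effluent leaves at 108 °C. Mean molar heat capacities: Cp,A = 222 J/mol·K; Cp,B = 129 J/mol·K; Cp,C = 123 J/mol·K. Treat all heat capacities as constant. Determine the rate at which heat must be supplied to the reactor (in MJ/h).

Extent of reaction ξ = 0.864 × 10.6 = 9.1584 mol/s
Reaction term: ξ·ΔH°_rxn = 9.1584 × 126 = 1154 kJ/s
Sensible, feed 211→25 °C: -437.7 kJ/s
Outlet flows (mol/s): A 1.4416, B 9.1584, C 9.1584
Sensible, products 25→108 °C: 218.12 kJ/s
Q = ΔH = 934.38 kJ/s = 934.38 kW
Heat supplied = 3363.8 MJ/h

Q_in = 3360 MJ/h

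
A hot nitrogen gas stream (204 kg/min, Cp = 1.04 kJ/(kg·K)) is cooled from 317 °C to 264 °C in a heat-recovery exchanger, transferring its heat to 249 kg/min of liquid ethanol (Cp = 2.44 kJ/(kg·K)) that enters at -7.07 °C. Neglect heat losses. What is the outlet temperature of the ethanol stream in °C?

T_c,out = 11.4 °C

Heat released by hot stream: Q = 204 × 1.04 × (317 − 264) = 11244 kJ/min
Energy balance on cold side (adiabatic exchanger): Q = ṁ_c·Cp_c·(T_c,out − T_c,in)
T_c,out = -7.07 + 11244/(249 × 2.44) = 11.438 °C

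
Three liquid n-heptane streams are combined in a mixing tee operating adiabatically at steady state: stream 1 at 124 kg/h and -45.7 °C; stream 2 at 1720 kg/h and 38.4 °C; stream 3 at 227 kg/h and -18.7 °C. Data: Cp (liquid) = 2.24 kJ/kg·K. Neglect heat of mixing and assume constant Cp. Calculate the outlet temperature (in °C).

No heat crosses the boundary, so H_out = H_in.
T_out = Σ ṁᵢCp,ᵢTᵢ / Σ ṁᵢCp,ᵢ
      = 125750 / 4639 = 27.106 °C

T_out = 27.1 °C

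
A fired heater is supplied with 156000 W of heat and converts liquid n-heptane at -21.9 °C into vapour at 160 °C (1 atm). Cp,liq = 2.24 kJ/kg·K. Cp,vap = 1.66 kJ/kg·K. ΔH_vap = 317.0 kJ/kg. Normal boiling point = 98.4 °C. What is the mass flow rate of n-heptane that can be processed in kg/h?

Δh = 2.24×(98.4−-21.9) + 317.0 + 1.66×(160−98.4) = 688.73 kJ/kg
Q = 156000 W = 156 kJ/s = 561600 kJ/h
ṁ = Q/Δh = 561600 / 688.73 = 815.42 kg/h

ṁ = 815 kg/h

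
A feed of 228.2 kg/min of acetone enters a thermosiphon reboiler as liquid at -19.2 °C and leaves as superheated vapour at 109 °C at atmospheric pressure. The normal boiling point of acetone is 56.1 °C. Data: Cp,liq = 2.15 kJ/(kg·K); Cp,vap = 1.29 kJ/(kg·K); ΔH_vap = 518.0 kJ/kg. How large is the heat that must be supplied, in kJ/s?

Q = 2850 kJ/s

liquid -19.2→56.1 °C: 161.89 kJ/kg
vaporisation at 56.1 °C: 518 kJ/kg
vapour 56.1→109 °C: 68.241 kJ/kg
Δh = 161.89 + 518 + 68.241 = 748.14 kJ/kg
Q = ṁ·Δh = 228.2 kg/min × 748.14 kJ/kg = 170720 kJ/min
|Q| = 2845.4 kW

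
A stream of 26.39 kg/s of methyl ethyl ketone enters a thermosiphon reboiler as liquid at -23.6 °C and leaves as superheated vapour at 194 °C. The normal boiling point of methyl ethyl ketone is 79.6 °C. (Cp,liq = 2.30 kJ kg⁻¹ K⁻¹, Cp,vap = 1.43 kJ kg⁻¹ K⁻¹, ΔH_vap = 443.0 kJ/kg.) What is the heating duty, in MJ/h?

Q = 80200 MJ/h

liquid -23.6→79.6 °C: 237.36 kJ/kg
vaporisation at 79.6 °C: 443 kJ/kg
vapour 79.6→194 °C: 163.59 kJ/kg
Δh = 237.36 + 443 + 163.59 = 843.95 kJ/kg
Q = ṁ·Δh = 26.39 kg/s × 843.95 kJ/kg = 22272 kJ/s
|Q| = 22272 kW = 80179 MJ/h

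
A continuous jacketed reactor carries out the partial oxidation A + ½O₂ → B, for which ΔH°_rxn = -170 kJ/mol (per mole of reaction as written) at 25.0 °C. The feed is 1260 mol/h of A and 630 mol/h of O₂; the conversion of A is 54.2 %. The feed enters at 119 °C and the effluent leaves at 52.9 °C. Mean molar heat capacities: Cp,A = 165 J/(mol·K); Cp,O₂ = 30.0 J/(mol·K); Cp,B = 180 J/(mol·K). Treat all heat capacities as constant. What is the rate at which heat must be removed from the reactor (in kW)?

Extent of reaction ξ = 0.542 × 1260 = 682.92 mol/h
Reaction term: ξ·ΔH°_rxn = 682.92 × -170 = -116100 kJ/h
Sensible, feed 119→25 °C: -21319 kJ/h
Outlet flows (mol/h): A 577.08, O₂ 288.54, B 682.92
Sensible, products 25→52.9 °C: 6327.7 kJ/h
Q = ΔH = -131090 kJ/h = -36.413 kW
Heat removed = 36.413 kW

Q_out = 36.4 kW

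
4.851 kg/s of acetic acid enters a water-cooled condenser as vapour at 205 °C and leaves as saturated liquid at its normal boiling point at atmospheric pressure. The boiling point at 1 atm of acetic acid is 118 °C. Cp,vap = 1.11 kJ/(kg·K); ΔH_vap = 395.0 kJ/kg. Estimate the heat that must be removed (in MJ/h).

vapour 205→118 °C: -96.57 kJ/kg
condensation at 118 °C: -395 kJ/kg
Δh = -96.57 + -395 = -491.57 kJ/kg
Q = ṁ·Δh = 4.851 kg/s × -491.57 kJ/kg = -2384.6 kJ/s
|Q| = 2384.6 kW = 8584.6 MJ/h

Q_c = 8580 MJ/h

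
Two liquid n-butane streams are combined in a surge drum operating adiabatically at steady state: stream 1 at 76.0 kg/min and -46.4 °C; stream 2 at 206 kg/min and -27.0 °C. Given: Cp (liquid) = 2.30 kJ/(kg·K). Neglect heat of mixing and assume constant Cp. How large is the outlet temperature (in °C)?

Adiabatic, steady state ⇒ Σ ṁᵢCp,ᵢ(T_out − Tᵢ) = 0
Σ ṁᵢCp,ᵢTᵢ = 76.0×2.30×-46.4 + 206×2.30×-27.0 = -20903
Σ ṁᵢCp,ᵢ = 76.0×2.30 + 206×2.30 = 648.6
T_out = -20903 / 648.6 = -32.228 °C

T_out = -32.2 °C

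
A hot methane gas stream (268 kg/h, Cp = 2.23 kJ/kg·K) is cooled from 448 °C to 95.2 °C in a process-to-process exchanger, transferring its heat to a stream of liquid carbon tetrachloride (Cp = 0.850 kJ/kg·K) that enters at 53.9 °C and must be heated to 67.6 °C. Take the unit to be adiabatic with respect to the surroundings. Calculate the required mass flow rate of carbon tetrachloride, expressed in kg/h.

ṁ_c = 18100 kg/h

Heat released by hot stream: Q = 268 × 2.23 × (448 − 95.2) = 210850 kJ/h
Energy balance on cold side (adiabatic exchanger): Q = ṁ_c·Cp_c·(T_c,out − T_c,in)
ṁ_c = 210850 / [0.850 × (67.6 − 53.9)] = 18106 kg/h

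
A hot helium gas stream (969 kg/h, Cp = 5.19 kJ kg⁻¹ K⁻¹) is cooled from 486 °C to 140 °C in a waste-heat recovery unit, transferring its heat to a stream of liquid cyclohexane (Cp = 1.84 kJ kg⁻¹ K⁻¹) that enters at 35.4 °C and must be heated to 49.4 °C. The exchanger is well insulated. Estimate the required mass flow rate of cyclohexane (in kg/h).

ṁ_c = 67500 kg/h

Heat released by hot stream: Q = 969 × 5.19 × (486 − 140) = 1.7401e+06 kJ/h
Energy balance on cold side (adiabatic exchanger): Q = ṁ_c·Cp_c·(T_c,out − T_c,in)
ṁ_c = 1.7401e+06 / [1.84 × (49.4 − 35.4)] = 67549 kg/h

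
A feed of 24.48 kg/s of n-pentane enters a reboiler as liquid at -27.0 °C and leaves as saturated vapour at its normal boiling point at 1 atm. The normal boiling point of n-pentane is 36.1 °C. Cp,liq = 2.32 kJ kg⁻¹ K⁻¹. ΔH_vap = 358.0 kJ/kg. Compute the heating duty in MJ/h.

Q = 44500 MJ/h

liquid -27.0→36.1 °C: 146.39 kJ/kg
vaporisation at 36.1 °C: 358 kJ/kg
Δh = 146.39 + 358 = 504.39 kJ/kg
Q = ṁ·Δh = 24.48 kg/s × 504.39 kJ/kg = 12348 kJ/s
|Q| = 12348 kW = 44451 MJ/h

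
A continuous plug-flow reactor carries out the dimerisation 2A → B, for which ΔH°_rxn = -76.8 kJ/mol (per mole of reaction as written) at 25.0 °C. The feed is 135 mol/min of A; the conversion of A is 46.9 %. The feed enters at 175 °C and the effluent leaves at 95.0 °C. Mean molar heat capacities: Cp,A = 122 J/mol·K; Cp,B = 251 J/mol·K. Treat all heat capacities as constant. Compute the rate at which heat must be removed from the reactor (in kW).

Q_out = 62.2 kW

Extent of reaction ξ = 0.469 × 135 / 2 = 31.657 mol/min
Reaction term: ξ·ΔH°_rxn = 31.657 × -76.8 = -2431.3 kJ/min
Sensible, feed 175→25 °C: -2470.5 kJ/min
Outlet flows (mol/min): A 71.685, B 31.657
Sensible, products 25→95.0 °C: 1168.4 kJ/min
Q = ΔH = -3733.4 kJ/min = -62.223 kW
Heat removed = 62.223 kW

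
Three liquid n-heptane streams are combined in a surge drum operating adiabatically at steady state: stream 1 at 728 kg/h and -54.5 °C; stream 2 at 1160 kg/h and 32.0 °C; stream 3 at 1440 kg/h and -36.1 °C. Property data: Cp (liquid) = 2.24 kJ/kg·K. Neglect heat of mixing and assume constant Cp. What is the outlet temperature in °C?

Energy balance with Q = 0: Σ ṁᵢCp,ᵢ(T_out − Tᵢ) = 0
Σ ṁᵢCp,ᵢTᵢ = 728×2.24×-54.5 + 1160×2.24×32.0 + 1440×2.24×-36.1 = -122170
Σ ṁᵢCp,ᵢ = 728×2.24 + 1160×2.24 + 1440×2.24 = 7454.7
T_out = -122170 / 7454.7 = -16.388 °C

T_out = -16.4 °C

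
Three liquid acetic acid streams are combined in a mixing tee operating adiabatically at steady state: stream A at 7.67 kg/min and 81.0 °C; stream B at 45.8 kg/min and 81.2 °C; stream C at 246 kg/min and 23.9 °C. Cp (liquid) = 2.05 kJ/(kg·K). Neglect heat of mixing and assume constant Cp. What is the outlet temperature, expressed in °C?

T_out = 34.1 °C

Energy balance with Q = 0: Σ ṁᵢCp,ᵢ(T_out − Tᵢ) = 0
Σ ṁᵢCp,ᵢTᵢ = 7.67×2.05×81.0 + 45.8×2.05×81.2 + 246×2.05×23.9 = 20950
Σ ṁᵢCp,ᵢ = 7.67×2.05 + 45.8×2.05 + 246×2.05 = 613.91
T_out = 20950 / 613.91 = 34.126 °C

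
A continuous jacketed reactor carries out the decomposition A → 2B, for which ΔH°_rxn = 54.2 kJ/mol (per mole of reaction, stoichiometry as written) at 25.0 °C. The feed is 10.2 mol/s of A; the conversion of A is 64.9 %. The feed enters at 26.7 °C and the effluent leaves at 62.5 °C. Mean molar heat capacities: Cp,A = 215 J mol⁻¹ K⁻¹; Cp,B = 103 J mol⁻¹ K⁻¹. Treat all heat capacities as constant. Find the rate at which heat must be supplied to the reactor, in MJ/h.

Q_in = 1570 MJ/h

Extent of reaction ξ = 0.649 × 10.2 = 6.6198 mol/s
Reaction term: ξ·ΔH°_rxn = 6.6198 × 54.2 = 358.79 kJ/s
Sensible, feed 26.7→25 °C: -3.7281 kJ/s
Outlet flows (mol/s): A 3.5802, B 13.24
Sensible, products 25→62.5 °C: 80.003 kJ/s
Q = ΔH = 435.07 kJ/s = 435.07 kW
Heat supplied = 1566.2 MJ/h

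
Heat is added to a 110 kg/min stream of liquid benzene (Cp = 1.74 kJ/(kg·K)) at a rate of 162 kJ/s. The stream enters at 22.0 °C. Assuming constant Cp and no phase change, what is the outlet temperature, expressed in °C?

Q = 162 kJ/s = 9720 kJ/min
ΔT = Q/(ṁ·Cp) = 9720/(110×1.74) = 50.784 K
T_out = 22.0 + 50.784 = 72.784 °C

T_out = 72.8 °C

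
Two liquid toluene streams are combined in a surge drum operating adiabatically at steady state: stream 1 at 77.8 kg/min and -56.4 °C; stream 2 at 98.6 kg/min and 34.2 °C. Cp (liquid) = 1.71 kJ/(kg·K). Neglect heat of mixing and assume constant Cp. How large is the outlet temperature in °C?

T_out = -5.76 °C

No heat crosses the boundary, so H_out = H_in.
Σ ṁᵢCp,ᵢTᵢ = 77.8×1.71×-56.4 + 98.6×1.71×34.2 = -1737
Σ ṁᵢCp,ᵢ = 77.8×1.71 + 98.6×1.71 = 301.64
T_out = -1737 / 301.64 = -5.7585 °C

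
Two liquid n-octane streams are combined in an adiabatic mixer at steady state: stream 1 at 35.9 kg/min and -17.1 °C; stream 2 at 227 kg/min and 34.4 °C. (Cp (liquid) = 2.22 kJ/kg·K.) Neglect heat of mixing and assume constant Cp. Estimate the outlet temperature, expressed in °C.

Energy balance with Q = 0: Σ ṁᵢCp,ᵢ(T_out − Tᵢ) = 0
Σ ṁᵢCp,ᵢTᵢ = 35.9×2.22×-17.1 + 227×2.22×34.4 = 15973
Σ ṁᵢCp,ᵢ = 35.9×2.22 + 227×2.22 = 583.64
T_out = 15973 / 583.64 = 27.367 °C

T_out = 27.4 °C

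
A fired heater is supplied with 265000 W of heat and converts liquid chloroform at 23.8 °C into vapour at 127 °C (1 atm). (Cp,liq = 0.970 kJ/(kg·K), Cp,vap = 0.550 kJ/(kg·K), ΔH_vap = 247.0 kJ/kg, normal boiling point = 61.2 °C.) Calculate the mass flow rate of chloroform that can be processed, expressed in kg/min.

ṁ = 49.8 kg/min

Δh = 0.970×(61.2−23.8) + 247.0 + 0.550×(127−61.2) = 319.47 kJ/kg
Q = 265000 W = 265 kJ/s = 15900 kJ/min
ṁ = Q/Δh = 15900 / 319.47 = 49.77 kg/min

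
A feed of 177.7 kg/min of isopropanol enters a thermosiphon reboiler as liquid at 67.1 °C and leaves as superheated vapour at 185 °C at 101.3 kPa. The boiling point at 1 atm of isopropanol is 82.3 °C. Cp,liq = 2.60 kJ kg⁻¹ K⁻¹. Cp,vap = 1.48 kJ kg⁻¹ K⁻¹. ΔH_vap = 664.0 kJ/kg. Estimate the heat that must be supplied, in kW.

liquid 67.1→82.3 °C: 39.52 kJ/kg
vaporisation at 82.3 °C: 664 kJ/kg
vapour 82.3→185 °C: 152 kJ/kg
Δh = 39.52 + 664 + 152 = 855.52 kJ/kg
Q = ṁ·Δh = 177.7 kg/min × 855.52 kJ/kg = 152030 kJ/min
|Q| = 2533.8 kW

Q = 2530 kW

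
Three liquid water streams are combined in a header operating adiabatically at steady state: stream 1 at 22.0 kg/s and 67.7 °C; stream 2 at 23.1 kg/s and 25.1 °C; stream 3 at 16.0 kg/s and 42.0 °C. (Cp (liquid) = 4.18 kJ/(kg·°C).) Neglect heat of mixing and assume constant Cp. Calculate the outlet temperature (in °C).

T_out = 44.9 °C

No heat crosses the boundary, so H_out = H_in.
Σ ṁᵢCp,ᵢTᵢ = 22.0×4.18×67.7 + 23.1×4.18×25.1 + 16.0×4.18×42.0 = 11458
Σ ṁᵢCp,ᵢ = 22.0×4.18 + 23.1×4.18 + 16.0×4.18 = 255.4
T_out = 11458 / 255.4 = 44.864 °C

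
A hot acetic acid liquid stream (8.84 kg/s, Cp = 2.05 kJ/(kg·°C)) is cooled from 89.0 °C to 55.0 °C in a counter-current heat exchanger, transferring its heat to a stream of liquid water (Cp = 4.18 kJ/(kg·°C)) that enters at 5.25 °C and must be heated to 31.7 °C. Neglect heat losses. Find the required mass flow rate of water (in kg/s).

ṁ_c = 5.57 kg/s

Heat released by hot stream: Q = 8.84 × 2.05 × (89.0 − 55.0) = 616.15 kJ/s
Energy balance on cold side (adiabatic exchanger): Q = ṁ_c·Cp_c·(T_c,out − T_c,in)
ṁ_c = 616.15 / [4.18 × (31.7 − 5.25)] = 5.5729 kg/s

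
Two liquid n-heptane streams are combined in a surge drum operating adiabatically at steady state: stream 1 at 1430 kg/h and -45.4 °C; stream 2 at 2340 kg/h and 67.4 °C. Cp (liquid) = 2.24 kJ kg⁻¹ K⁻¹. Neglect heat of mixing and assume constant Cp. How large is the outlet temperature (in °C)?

Adiabatic, steady state ⇒ Σ ṁᵢCp,ᵢ(T_out − Tᵢ) = 0
T_out = Σ ṁᵢCp,ᵢTᵢ / Σ ṁᵢCp,ᵢ
      = 207860 / 8444.8 = 24.614 °C

T_out = 24.6 °C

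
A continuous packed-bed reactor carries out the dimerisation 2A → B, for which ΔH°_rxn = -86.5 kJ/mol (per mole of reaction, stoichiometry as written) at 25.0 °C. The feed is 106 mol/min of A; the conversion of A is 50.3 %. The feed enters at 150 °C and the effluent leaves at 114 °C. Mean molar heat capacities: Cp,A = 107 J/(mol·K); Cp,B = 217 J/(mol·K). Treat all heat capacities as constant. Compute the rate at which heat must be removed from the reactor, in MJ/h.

Extent of reaction ξ = 0.503 × 106 / 2 = 26.659 mol/min
Reaction term: ξ·ΔH°_rxn = 26.659 × -86.5 = -2306 kJ/min
Sensible, feed 150→25 °C: -1417.8 kJ/min
Outlet flows (mol/min): A 52.682, B 26.659
Sensible, products 25→114 °C: 1016.6 kJ/min
Q = ΔH = -2707.2 kJ/min = -45.12 kW
Heat removed = 162.43 MJ/h

Q_out = 162 MJ/h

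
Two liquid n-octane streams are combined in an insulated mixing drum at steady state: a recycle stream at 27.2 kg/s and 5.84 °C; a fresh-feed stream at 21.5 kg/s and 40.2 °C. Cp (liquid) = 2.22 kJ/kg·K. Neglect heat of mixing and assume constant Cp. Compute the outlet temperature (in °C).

T_out = 21.0 °C

No heat crosses the boundary, so H_out = H_in.
Σ ṁᵢCp,ᵢTᵢ = 27.2×2.22×5.84 + 21.5×2.22×40.2 = 2271.4
Σ ṁᵢCp,ᵢ = 27.2×2.22 + 21.5×2.22 = 108.11
T_out = 2271.4 / 108.11 = 21.009 °C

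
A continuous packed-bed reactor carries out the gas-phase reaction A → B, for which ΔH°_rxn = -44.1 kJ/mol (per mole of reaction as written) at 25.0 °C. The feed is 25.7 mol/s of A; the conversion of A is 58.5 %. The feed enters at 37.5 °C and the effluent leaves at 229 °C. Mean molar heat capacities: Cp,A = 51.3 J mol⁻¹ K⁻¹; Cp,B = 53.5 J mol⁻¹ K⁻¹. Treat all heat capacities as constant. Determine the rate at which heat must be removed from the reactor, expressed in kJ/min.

Extent of reaction ξ = 0.585 × 25.7 = 15.034 mol/s
Reaction term: ξ·ΔH°_rxn = 15.034 × -44.1 = -663.02 kJ/s
Sensible, feed 37.5→25 °C: -16.48 kJ/s
Outlet flows (mol/s): A 10.665, B 15.034
Sensible, products 25→229 °C: 275.7 kJ/s
Q = ΔH = -403.8 kJ/s = -403.8 kW
Heat removed = 24228 kJ/min

Q_out = 24200 kJ/min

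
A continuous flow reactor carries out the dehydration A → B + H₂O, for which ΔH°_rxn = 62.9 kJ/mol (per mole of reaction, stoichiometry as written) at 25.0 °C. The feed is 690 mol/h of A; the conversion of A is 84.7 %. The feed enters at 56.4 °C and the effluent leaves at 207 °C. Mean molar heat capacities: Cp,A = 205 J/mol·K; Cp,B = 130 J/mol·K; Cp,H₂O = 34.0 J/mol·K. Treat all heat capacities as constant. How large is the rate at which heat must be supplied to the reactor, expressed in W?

Q_in = 14900 W

Extent of reaction ξ = 0.847 × 690 = 584.43 mol/h
Reaction term: ξ·ΔH°_rxn = 584.43 × 62.9 = 36761 kJ/h
Sensible, feed 56.4→25 °C: -4441.5 kJ/h
Outlet flows (mol/h): A 105.57, B 584.43, H₂O 584.43
Sensible, products 25→207 °C: 21383 kJ/h
Q = ΔH = 53702 kJ/h = 14.917 kW
Heat supplied = 14917 W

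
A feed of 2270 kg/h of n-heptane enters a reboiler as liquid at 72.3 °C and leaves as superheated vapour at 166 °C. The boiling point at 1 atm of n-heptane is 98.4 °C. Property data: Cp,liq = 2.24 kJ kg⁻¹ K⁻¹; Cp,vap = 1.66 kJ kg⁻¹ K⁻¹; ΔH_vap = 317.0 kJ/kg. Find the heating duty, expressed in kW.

liquid 72.3→98.4 °C: 58.464 kJ/kg
vaporisation at 98.4 °C: 317 kJ/kg
vapour 98.4→166 °C: 112.22 kJ/kg
Δh = 58.464 + 317 + 112.22 = 487.68 kJ/kg
Q = ṁ·Δh = 2270 kg/h × 487.68 kJ/kg = 1.107e+06 kJ/h
|Q| = 307.51 kW

Q = 308 kW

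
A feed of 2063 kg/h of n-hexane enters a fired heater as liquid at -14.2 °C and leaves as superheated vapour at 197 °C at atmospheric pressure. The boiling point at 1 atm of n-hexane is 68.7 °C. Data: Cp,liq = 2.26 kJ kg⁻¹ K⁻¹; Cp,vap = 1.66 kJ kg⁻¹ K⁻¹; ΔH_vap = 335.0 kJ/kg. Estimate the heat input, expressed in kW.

Q = 421 kW

liquid -14.2→68.7 °C: 187.35 kJ/kg
vaporisation at 68.7 °C: 335 kJ/kg
vapour 68.7→197 °C: 212.98 kJ/kg
Δh = 187.35 + 335 + 212.98 = 735.33 kJ/kg
Q = ṁ·Δh = 2063 kg/h × 735.33 kJ/kg = 1.517e+06 kJ/h
|Q| = 421.39 kW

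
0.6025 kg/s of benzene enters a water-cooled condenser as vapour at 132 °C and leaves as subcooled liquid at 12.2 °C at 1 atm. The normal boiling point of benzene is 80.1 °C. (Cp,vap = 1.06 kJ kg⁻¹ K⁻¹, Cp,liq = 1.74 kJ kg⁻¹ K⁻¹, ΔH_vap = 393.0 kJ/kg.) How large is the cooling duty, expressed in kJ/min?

vapour 132→80.1 °C: -55.014 kJ/kg
condensation at 80.1 °C: -393 kJ/kg
liquid 80.1→12.2 °C: -118.15 kJ/kg
Δh = -55.014 + -393 + -118.15 = -566.16 kJ/kg
Q = ṁ·Δh = 0.6025 kg/s × -566.16 kJ/kg = -341.11 kJ/s
|Q| = 341.11 kW = 20467 kJ/min

Q_c = 20500 kJ/min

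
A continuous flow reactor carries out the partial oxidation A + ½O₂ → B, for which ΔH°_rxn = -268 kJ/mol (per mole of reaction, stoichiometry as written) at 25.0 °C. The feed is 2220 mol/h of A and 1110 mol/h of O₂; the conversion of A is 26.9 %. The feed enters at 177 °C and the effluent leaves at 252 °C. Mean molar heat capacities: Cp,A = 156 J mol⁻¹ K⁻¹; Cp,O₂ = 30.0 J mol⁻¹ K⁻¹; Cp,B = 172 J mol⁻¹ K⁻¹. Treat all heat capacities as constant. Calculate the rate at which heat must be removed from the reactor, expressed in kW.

Q_out = 36.5 kW

Extent of reaction ξ = 0.269 × 2220 = 597.18 mol/h
Reaction term: ξ·ΔH°_rxn = 597.18 × -268 = -160040 kJ/h
Sensible, feed 177→25 °C: -57702 kJ/h
Outlet flows (mol/h): A 1622.8, O₂ 811.41, B 597.18
Sensible, products 25→252 °C: 86309 kJ/h
Q = ΔH = -131440 kJ/h = -36.51 kW
Heat removed = 36.51 kW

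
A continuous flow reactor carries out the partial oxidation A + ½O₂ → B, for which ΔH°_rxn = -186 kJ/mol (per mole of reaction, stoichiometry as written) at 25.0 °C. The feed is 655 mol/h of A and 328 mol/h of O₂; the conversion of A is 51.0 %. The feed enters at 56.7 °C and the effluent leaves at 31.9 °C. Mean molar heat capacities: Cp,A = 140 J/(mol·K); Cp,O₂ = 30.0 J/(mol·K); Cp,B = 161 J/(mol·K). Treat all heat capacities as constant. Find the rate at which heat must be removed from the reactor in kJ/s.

Extent of reaction ξ = 0.510 × 655 = 334.05 mol/h
Reaction term: ξ·ΔH°_rxn = 334.05 × -186 = -62133 kJ/h
Sensible, feed 56.7→25 °C: -3218.8 kJ/h
Outlet flows (mol/h): A 320.95, O₂ 160.97, B 334.05
Sensible, products 25→31.9 °C: 714.46 kJ/h
Q = ΔH = -64638 kJ/h = -17.955 kW
Heat removed = 17.955 kJ/s

Q_out = 18.0 kJ/s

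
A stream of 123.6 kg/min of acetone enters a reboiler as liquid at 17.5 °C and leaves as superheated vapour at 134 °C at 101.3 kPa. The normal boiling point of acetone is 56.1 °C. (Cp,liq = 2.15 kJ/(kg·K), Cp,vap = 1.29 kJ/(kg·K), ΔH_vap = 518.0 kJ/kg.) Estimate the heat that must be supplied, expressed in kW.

Q = 1450 kW

liquid 17.5→56.1 °C: 82.99 kJ/kg
vaporisation at 56.1 °C: 518 kJ/kg
vapour 56.1→134 °C: 100.49 kJ/kg
Δh = 82.99 + 518 + 100.49 = 701.48 kJ/kg
Q = ṁ·Δh = 123.6 kg/min × 701.48 kJ/kg = 86703 kJ/min
|Q| = 1445.1 kW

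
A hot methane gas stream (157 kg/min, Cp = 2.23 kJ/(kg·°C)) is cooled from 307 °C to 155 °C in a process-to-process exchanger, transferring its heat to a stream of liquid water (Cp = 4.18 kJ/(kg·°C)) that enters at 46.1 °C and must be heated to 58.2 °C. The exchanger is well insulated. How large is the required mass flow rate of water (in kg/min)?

Heat released by hot stream: Q = 157 × 2.23 × (307 − 155) = 53217 kJ/min
Energy balance on cold side (adiabatic exchanger): Q = ṁ_c·Cp_c·(T_c,out − T_c,in)
ṁ_c = 53217 / [4.18 × (58.2 − 46.1)] = 1052.2 kg/min

ṁ_c = 1050 kg/min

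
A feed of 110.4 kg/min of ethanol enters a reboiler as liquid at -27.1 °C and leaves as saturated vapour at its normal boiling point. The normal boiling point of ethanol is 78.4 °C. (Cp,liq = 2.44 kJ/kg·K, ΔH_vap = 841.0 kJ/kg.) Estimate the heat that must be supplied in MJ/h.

liquid -27.1→78.4 °C: 257.42 kJ/kg
vaporisation at 78.4 °C: 841 kJ/kg
Δh = 257.42 + 841 = 1098.4 kJ/kg
Q = ṁ·Δh = 110.4 kg/min × 1098.4 kJ/kg = 121270 kJ/min
|Q| = 2021.1 kW = 7275.9 MJ/h

Q = 7280 MJ/h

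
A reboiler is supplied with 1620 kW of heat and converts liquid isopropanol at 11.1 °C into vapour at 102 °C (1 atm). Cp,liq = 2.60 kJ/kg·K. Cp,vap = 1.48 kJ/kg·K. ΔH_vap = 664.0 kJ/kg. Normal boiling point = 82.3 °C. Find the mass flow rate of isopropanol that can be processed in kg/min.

ṁ = 111 kg/min

Δh = 2.60×(82.3−11.1) + 664.0 + 1.48×(102−82.3) = 878.28 kJ/kg
Q = 1620 kW = 1620 kJ/s = 97200 kJ/min
ṁ = Q/Δh = 97200 / 878.28 = 110.67 kg/min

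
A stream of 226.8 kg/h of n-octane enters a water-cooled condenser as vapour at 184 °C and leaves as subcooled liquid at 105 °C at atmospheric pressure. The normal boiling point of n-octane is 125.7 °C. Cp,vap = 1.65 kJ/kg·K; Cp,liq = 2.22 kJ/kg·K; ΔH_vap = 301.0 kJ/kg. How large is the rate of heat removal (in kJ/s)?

Q_c = 27.9 kJ/s

vapour 184→125.7 °C: -96.195 kJ/kg
condensation at 125.7 °C: -301 kJ/kg
liquid 125.7→105 °C: -45.954 kJ/kg
Δh = -96.195 + -301 + -45.954 = -443.15 kJ/kg
Q = ṁ·Δh = 226.8 kg/h × -443.15 kJ/kg = -100510 kJ/h
|Q| = 27.918 kW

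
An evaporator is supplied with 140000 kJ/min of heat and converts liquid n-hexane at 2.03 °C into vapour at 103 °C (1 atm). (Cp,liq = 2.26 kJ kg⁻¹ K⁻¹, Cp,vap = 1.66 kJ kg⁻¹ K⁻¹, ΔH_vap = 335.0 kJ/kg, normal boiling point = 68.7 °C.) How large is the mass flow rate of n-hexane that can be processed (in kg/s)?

ṁ = 4.30 kg/s

Δh = 2.26×(68.7−2.03) + 335.0 + 1.66×(103−68.7) = 542.61 kJ/kg
Q = 140000 kJ/min = 2333.3 kJ/s = 2333.3 kJ/s
ṁ = Q/Δh = 2333.3 / 542.61 = 4.3002 kg/s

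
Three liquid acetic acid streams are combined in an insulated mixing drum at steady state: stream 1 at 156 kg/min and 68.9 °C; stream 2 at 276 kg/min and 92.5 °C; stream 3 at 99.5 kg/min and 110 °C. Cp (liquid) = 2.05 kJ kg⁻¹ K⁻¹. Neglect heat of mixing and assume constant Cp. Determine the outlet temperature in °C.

T_out = 88.8 °C

Energy balance with Q = 0: Σ ṁᵢCp,ᵢ(T_out − Tᵢ) = 0
Σ ṁᵢCp,ᵢTᵢ = 156×2.05×68.9 + 276×2.05×92.5 + 99.5×2.05×110 = 96808
Σ ṁᵢCp,ᵢ = 156×2.05 + 276×2.05 + 99.5×2.05 = 1089.6
T_out = 96808 / 1089.6 = 88.849 °C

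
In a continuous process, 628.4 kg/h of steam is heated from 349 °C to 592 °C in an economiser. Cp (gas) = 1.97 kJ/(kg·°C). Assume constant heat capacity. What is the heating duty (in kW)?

Q = ṁ·Cp·ΔT = 628.4 × 1.97 × (592 − 349) = 300820 kJ/h
Converting: 300820 / 3600 s = 83.561 kW

Q = 83.6 kW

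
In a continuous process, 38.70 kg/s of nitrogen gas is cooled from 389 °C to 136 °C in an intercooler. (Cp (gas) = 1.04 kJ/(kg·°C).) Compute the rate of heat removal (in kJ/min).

Q = ṁ·Cp·ΔT = 38.70 × 1.04 × (136 − 389) = -10183 kJ/s
Cooling duty = 610960 kJ/min

Q_c = 611000 kJ/min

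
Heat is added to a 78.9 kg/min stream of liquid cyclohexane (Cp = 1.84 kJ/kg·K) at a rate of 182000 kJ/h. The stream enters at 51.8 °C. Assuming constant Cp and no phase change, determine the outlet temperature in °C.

T_out = 72.7 °C

Q = 182000 kJ/h = 3033.3 kJ/min
ΔT = Q/(ṁ·Cp) = 3033.3/(78.9×1.84) = 20.894 K
T_out = 51.8 + 20.894 = 72.694 °C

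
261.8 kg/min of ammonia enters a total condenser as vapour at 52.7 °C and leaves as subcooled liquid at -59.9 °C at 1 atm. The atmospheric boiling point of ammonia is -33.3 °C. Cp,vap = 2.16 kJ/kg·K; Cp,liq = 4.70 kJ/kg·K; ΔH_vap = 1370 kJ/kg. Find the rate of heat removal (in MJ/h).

Q_c = 26400 MJ/h

vapour 52.7→-33.3 °C: -185.76 kJ/kg
condensation at -33.3 °C: -1370 kJ/kg
liquid -33.3→-59.9 °C: -125.02 kJ/kg
Δh = -185.76 + -1370 + -125.02 = -1680.8 kJ/kg
Q = ṁ·Δh = 261.8 kg/min × -1680.8 kJ/kg = -440030 kJ/min
|Q| = 7333.8 kW = 26402 MJ/h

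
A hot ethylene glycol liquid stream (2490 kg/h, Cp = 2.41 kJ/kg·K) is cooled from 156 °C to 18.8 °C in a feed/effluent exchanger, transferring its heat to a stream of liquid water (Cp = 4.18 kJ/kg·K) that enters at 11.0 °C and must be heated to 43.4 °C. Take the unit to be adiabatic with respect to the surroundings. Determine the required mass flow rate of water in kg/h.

Heat released by hot stream: Q = 2490 × 2.41 × (156 − 18.8) = 823320 kJ/h
Energy balance on cold side (adiabatic exchanger): Q = ṁ_c·Cp_c·(T_c,out − T_c,in)
ṁ_c = 823320 / [4.18 × (43.4 − 11.0)] = 6079.2 kg/h

ṁ_c = 6080 kg/h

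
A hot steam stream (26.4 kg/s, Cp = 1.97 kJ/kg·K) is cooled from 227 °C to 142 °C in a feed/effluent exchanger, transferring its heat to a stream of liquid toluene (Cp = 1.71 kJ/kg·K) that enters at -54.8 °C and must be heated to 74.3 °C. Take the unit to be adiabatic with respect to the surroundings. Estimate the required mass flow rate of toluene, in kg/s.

ṁ_c = 20.0 kg/s

Heat released by hot stream: Q = 26.4 × 1.97 × (227 − 142) = 4420.7 kJ/s
Energy balance on cold side (adiabatic exchanger): Q = ṁ_c·Cp_c·(T_c,out − T_c,in)
ṁ_c = 4420.7 / [1.71 × (74.3 − -54.8)] = 20.025 kg/s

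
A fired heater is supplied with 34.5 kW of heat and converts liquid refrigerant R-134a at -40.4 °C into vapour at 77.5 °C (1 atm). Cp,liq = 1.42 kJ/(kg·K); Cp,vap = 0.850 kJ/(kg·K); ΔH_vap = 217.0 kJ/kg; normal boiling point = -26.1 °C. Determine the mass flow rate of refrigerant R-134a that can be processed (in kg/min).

Δh = 1.42×(-26.1−-40.4) + 217.0 + 0.850×(77.5−-26.1) = 325.37 kJ/kg
Q = 34.5 kW = 34.5 kJ/s = 2070 kJ/min
ṁ = Q/Δh = 2070 / 325.37 = 6.3621 kg/min

ṁ = 6.36 kg/min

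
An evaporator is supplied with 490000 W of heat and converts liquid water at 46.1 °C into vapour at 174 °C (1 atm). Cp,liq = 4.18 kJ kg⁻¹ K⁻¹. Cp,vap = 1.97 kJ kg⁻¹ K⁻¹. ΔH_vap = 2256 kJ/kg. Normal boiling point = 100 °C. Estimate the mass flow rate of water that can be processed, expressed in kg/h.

Δh = 4.18×(100−46.1) + 2256 + 1.97×(174−100) = 2627.1 kJ/kg
Q = 490000 W = 490 kJ/s = 1.764e+06 kJ/h
ṁ = Q/Δh = 1.764e+06 / 2627.1 = 671.47 kg/h

ṁ = 671 kg/h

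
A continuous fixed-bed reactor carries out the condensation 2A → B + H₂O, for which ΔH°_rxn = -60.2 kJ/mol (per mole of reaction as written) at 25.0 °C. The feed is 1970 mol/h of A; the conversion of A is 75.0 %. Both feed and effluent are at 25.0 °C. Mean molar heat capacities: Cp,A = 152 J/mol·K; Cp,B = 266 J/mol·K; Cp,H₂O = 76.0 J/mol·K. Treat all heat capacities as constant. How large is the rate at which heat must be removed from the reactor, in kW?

Extent of reaction ξ = 0.750 × 1970 / 2 = 738.75 mol/h
Reaction term: ξ·ΔH°_rxn = 738.75 × -60.2 = -44473 kJ/h
Q = ΔH = -44473 kJ/h = -12.354 kW
Heat removed = 12.354 kW

Q_out = 12.4 kW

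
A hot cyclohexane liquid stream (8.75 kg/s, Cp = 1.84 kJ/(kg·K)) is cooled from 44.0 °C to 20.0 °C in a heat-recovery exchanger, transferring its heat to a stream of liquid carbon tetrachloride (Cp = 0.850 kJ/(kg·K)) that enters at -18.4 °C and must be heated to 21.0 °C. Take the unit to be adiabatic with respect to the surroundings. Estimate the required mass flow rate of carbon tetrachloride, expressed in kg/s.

Heat released by hot stream: Q = 8.75 × 1.84 × (44.0 − 20.0) = 386.4 kJ/s
Energy balance on cold side (adiabatic exchanger): Q = ṁ_c·Cp_c·(T_c,out − T_c,in)
ṁ_c = 386.4 / [0.850 × (21.0 − -18.4)] = 11.538 kg/s

ṁ_c = 11.5 kg/s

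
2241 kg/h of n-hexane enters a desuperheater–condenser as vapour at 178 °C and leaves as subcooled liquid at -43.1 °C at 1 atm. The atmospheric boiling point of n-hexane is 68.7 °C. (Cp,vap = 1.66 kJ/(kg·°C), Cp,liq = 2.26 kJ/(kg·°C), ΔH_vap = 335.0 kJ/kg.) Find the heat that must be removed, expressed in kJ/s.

vapour 178→68.7 °C: -181.44 kJ/kg
condensation at 68.7 °C: -335 kJ/kg
liquid 68.7→-43.1 °C: -252.67 kJ/kg
Δh = -181.44 + -335 + -252.67 = -769.11 kJ/kg
Q = ṁ·Δh = 2241 kg/h × -769.11 kJ/kg = -1.7236e+06 kJ/h
|Q| = 478.77 kW

Q_c = 479 kJ/s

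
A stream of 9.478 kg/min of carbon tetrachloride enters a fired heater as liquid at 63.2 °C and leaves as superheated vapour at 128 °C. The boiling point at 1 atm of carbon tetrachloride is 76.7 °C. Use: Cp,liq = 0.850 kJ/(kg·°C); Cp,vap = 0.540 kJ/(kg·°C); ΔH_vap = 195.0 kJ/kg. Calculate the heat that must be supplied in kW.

Q = 37.0 kW

liquid 63.2→76.7 °C: 11.475 kJ/kg
vaporisation at 76.7 °C: 195 kJ/kg
vapour 76.7→128 °C: 27.702 kJ/kg
Δh = 11.475 + 195 + 27.702 = 234.18 kJ/kg
Q = ṁ·Δh = 9.478 kg/min × 234.18 kJ/kg = 2219.5 kJ/min
|Q| = 36.992 kW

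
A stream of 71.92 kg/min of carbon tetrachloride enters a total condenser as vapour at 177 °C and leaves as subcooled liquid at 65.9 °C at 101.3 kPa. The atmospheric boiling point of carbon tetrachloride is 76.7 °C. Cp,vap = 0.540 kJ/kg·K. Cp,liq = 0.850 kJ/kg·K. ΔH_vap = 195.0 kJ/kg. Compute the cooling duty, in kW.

Q_c = 310 kW

vapour 177→76.7 °C: -54.162 kJ/kg
condensation at 76.7 °C: -195 kJ/kg
liquid 76.7→65.9 °C: -9.18 kJ/kg
Δh = -54.162 + -195 + -9.18 = -258.34 kJ/kg
Q = ṁ·Δh = 71.92 kg/min × -258.34 kJ/kg = -18580 kJ/min
|Q| = 309.67 kW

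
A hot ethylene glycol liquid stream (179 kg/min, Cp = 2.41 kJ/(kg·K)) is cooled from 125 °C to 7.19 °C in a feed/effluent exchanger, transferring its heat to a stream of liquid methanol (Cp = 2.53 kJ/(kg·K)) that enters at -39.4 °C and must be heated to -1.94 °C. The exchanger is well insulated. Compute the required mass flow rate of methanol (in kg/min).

ṁ_c = 536 kg/min

Heat released by hot stream: Q = 179 × 2.41 × (125 − 7.19) = 50822 kJ/min
Energy balance on cold side (adiabatic exchanger): Q = ṁ_c·Cp_c·(T_c,out − T_c,in)
ṁ_c = 50822 / [2.53 × (-1.94 − -39.4)] = 536.25 kg/min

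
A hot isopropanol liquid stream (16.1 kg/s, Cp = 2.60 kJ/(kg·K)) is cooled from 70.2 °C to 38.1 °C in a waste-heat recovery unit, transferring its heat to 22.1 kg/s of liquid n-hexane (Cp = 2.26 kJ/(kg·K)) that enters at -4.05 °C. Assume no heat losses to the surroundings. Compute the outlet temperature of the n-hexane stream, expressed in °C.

Heat released by hot stream: Q = 16.1 × 2.60 × (70.2 − 38.1) = 1343.7 kJ/s
Energy balance on cold side (adiabatic exchanger): Q = ṁ_c·Cp_c·(T_c,out − T_c,in)
T_c,out = -4.05 + 1343.7/(22.1 × 2.26) = 22.853 °C

T_c,out = 22.9 °C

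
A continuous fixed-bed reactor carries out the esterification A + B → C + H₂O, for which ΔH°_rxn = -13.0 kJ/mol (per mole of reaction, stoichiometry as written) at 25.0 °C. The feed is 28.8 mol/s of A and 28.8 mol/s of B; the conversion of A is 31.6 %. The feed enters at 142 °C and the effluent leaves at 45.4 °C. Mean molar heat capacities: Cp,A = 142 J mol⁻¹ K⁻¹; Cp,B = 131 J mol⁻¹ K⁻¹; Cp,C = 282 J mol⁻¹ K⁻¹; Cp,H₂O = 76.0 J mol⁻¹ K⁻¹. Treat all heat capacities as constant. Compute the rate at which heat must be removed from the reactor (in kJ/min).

Q_out = 51700 kJ/min

Extent of reaction ξ = 0.316 × 28.8 = 9.1008 mol/s
Reaction term: ξ·ΔH°_rxn = 9.1008 × -13.0 = -118.31 kJ/s
Sensible, feed 142→25 °C: -919.9 kJ/s
Outlet flows (mol/s): A 19.699, B 19.699, C 9.1008, H₂O 9.1008
Sensible, products 25→45.4 °C: 176.17 kJ/s
Q = ΔH = -862.04 kJ/s = -862.04 kW
Heat removed = 51722 kJ/min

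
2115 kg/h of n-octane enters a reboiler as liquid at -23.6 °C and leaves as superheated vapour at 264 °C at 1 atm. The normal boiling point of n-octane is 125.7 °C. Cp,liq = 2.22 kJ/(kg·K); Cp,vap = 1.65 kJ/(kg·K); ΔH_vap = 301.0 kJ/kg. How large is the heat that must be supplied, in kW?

Q = 506 kW

liquid -23.6→125.7 °C: 331.45 kJ/kg
vaporisation at 125.7 °C: 301 kJ/kg
vapour 125.7→264 °C: 228.19 kJ/kg
Δh = 331.45 + 301 + 228.19 = 860.64 kJ/kg
Q = ṁ·Δh = 2115 kg/h × 860.64 kJ/kg = 1.8203e+06 kJ/h
|Q| = 505.63 kW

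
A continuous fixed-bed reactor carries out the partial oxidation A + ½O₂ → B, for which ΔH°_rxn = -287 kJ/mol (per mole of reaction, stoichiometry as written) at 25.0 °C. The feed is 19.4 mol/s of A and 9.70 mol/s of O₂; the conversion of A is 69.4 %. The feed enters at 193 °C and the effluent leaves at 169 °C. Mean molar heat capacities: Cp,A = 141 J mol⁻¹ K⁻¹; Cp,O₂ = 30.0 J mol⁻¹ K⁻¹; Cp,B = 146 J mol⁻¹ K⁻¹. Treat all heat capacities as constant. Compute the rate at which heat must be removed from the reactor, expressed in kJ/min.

Extent of reaction ξ = 0.694 × 19.4 = 13.464 mol/s
Reaction term: ξ·ΔH°_rxn = 13.464 × -287 = -3864.1 kJ/s
Sensible, feed 193→25 °C: -508.44 kJ/s
Outlet flows (mol/s): A 5.9364, O₂ 2.9682, B 13.464
Sensible, products 25→169 °C: 416.41 kJ/s
Q = ΔH = -3956.1 kJ/s = -3956.1 kW
Heat removed = 237360 kJ/min

Q_out = 237000 kJ/min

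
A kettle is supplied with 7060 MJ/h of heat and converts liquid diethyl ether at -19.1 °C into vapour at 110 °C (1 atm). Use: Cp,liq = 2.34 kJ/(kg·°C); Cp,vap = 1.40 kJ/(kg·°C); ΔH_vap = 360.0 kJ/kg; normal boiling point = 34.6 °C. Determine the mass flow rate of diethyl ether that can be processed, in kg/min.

Δh = 2.34×(34.6−-19.1) + 360.0 + 1.40×(110−34.6) = 591.22 kJ/kg
Q = 7060 MJ/h = 1961.1 kJ/s = 117670 kJ/min
ṁ = Q/Δh = 117670 / 591.22 = 199.02 kg/min

ṁ = 199 kg/min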